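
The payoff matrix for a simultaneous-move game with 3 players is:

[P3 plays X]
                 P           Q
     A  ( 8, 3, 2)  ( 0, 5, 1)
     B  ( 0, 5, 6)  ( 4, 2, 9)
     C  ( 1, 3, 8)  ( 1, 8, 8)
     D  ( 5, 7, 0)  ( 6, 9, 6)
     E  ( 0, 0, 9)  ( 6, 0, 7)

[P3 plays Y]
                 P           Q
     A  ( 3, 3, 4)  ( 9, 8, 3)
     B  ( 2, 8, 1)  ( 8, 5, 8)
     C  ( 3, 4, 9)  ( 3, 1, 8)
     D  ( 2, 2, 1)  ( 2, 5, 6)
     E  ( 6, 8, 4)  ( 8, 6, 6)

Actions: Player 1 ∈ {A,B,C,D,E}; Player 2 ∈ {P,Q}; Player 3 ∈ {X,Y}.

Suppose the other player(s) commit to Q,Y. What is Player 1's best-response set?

P1 best: {A}

u_1(A vs Q,Y) = 9
u_1(B vs Q,Y) = 8
u_1(C vs Q,Y) = 3
u_1(D vs Q,Y) = 2
u_1(E vs Q,Y) = 8
max payoff 9 at {A}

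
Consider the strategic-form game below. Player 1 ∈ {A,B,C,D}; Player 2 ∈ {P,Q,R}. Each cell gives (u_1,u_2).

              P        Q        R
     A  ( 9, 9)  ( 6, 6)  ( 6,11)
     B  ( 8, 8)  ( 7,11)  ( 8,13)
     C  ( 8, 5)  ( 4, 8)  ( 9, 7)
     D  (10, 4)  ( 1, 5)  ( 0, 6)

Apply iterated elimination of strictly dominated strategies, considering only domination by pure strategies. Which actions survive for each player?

P2 drop P (R beats it: A:11>9 B:13>8 C:7>5 D:6>4)
P1 drop A (B beats it: Q:7>6 R:8>6)
P1 drop D (B beats it: Q:7>1 R:8>0)
P1→{B,C} P2→{Q,R}

IESDS → P1:{B,C} P2:{Q,R}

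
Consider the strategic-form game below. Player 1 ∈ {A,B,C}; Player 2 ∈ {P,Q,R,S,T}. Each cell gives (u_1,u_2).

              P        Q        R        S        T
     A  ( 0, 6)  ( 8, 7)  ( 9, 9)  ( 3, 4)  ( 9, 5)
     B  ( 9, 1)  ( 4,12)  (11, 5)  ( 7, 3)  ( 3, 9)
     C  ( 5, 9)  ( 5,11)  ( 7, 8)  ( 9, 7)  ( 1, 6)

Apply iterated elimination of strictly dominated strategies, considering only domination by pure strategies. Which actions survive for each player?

Survivors P1:{A,B} P2:{Q,R}

P2 drop P (Q beats it: A:7>6 B:12>1 C:11>9)
P2 drop S (Q beats it: A:7>4 B:12>3 C:11>7)
P1 drop C (A beats it: Q:8>5 R:9>7 T:9>1)
P2 drop T (Q beats it: A:7>5 B:12>9)
P1→{A,B} P2→{Q,R}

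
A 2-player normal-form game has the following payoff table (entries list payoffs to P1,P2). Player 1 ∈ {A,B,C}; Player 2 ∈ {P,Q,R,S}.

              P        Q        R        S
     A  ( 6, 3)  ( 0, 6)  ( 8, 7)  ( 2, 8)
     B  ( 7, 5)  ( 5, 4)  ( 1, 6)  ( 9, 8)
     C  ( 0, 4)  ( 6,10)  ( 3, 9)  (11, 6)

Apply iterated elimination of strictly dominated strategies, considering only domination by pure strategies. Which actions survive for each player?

IESDS → P1:{A,C} P2:{Q,R,S}

P2 drop P (R beats it: A:7>3 B:6>5 C:9>4)
P1 drop B (C beats it: Q:6>5 R:3>1 S:11>9)
P1→{A,C} P2→{Q,R,S}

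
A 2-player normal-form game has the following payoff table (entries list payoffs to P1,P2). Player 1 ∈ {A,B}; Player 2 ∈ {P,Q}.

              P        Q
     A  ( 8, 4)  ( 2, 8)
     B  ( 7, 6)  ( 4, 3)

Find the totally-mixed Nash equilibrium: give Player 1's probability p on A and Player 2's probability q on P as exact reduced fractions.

p=3/7, q=2/3

P1 indiff ⇒ q·8+(1-q)·2 = q·7+(1-q)·4 ⇒ q(1) = (1-q)(2) ⇒ q = 2/3
P2 indiff ⇒ p·4+(1-p)·6 = p·8+(1-p)·3 ⇒ p(-4) = (1-p)(-3) ⇒ p = 3/7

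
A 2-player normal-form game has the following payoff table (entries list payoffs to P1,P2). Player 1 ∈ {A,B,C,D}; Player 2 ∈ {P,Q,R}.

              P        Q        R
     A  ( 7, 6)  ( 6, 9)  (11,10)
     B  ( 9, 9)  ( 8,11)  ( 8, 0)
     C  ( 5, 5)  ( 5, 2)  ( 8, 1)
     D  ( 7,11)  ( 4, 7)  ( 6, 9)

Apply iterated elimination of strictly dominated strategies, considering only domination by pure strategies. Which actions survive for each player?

IESDS → P1:{A,B} P2:{Q,R}

P1 drop C (A beats it: P:7>5 Q:6>5 R:11>8)
P1 drop D (B beats it: P:9>7 Q:8>4 R:8>6)
P2 drop P (Q beats it: A:9>6 B:11>9)
P1→{A,B} P2→{Q,R}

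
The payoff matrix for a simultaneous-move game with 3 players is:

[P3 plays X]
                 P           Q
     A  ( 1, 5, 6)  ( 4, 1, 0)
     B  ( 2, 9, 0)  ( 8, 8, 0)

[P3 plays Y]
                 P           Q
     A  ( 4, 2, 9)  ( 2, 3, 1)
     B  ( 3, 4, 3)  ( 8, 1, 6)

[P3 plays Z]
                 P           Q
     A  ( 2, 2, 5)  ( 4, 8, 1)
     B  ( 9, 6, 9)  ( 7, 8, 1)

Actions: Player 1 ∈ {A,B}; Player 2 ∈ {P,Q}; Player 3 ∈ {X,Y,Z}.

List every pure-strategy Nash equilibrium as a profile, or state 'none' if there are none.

No pure NE.

(A,P,X): not NE [P1→B gives 2>1; P3→Y gives 9>6]
(A,P,Y): not NE [P2→Q gives 3>2]
(A,P,Z): not NE [P1→B gives 9>2; P2→Q gives 8>2; P3→Y gives 9>5]
(A,Q,X): not NE [P1→B gives 8>4; P2→P gives 5>1; P3→Z gives 1>0]
(A,Q,Y): not NE [P1→B gives 8>2]
(A,Q,Z): not NE [P1→B gives 7>4]
(B,P,X): not NE [P3→Z gives 9>0]
(B,P,Y): not NE [P1→A gives 4>3; P3→Z gives 9>3]
(B,P,Z): not NE [P2→Q gives 8>6]
(B,Q,X): not NE [P2→P gives 9>8; P3→Y gives 6>0]
(B,Q,Y): not NE [P2→P gives 4>1]
(B,Q,Z): not NE [P3→Y gives 6>1]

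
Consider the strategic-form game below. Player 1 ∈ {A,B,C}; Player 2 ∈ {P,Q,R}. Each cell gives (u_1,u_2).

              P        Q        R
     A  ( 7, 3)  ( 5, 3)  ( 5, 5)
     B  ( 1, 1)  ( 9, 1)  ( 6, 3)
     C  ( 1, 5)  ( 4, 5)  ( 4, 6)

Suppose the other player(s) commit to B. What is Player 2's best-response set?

u_2(P vs B) = 1
u_2(Q vs B) = 1
u_2(R vs B) = 3
max payoff 3 at {R}

BR_2 = {R}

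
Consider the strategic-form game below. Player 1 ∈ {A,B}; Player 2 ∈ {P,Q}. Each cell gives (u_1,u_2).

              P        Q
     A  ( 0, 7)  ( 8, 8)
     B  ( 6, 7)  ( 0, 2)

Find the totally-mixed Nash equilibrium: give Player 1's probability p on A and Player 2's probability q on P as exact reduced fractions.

P1 mixes 5/6 on A; P2 mixes 4/7 on P

P1 indiff ⇒ q·0+(1-q)·8 = q·6+(1-q)·0 ⇒ q(-6) = (1-q)(-8) ⇒ q = 4/7
P2 indiff ⇒ p·7+(1-p)·7 = p·8+(1-p)·2 ⇒ p(-1) = (1-p)(-5) ⇒ p = 5/6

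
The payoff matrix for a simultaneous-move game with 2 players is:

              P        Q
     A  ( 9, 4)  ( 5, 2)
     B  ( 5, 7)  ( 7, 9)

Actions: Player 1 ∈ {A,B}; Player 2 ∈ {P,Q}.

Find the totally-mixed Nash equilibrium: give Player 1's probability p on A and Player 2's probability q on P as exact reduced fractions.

P1 indiff ⇒ q·9+(1-q)·5 = q·5+(1-q)·7 ⇒ q(4) = (1-q)(2) ⇒ q = 1/3
P2 indiff ⇒ p·4+(1-p)·7 = p·2+(1-p)·9 ⇒ p(2) = (1-p)(2) ⇒ p = 1/2

P1 mixes 1/2 on A; P2 mixes 1/3 on P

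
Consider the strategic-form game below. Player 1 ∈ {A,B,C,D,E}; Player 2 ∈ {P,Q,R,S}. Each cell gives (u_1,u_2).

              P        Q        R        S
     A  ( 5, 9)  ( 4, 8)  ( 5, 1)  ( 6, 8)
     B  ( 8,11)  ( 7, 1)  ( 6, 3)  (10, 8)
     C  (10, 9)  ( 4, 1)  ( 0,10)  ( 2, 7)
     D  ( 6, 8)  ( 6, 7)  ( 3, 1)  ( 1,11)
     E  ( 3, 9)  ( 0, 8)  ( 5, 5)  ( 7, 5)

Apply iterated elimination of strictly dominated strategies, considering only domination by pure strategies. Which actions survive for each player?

P1 drop A (B beats it: P:8>5 Q:7>4 R:6>5 S:10>6)
P1 drop D (B beats it: P:8>6 Q:7>6 R:6>3 S:10>1)
P1 drop E (B beats it: P:8>3 Q:7>0 R:6>5 S:10>7)
P2 drop Q (P beats it: B:11>1 C:9>1)
P2 drop S (P beats it: B:11>8 C:9>7)
P1→{B,C} P2→{P,R}

Survivors P1:{B,C} P2:{P,R}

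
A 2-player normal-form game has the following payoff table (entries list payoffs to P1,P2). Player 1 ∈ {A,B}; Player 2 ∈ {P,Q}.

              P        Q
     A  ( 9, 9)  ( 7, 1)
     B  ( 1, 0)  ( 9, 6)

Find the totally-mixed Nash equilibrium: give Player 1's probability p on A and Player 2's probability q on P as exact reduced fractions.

(p,q) = (3/7, 1/5)

P1 indiff ⇒ q·9+(1-q)·7 = q·1+(1-q)·9 ⇒ q(8) = (1-q)(2) ⇒ q = 1/5
P2 indiff ⇒ p·9+(1-p)·0 = p·1+(1-p)·6 ⇒ p(8) = (1-p)(6) ⇒ p = 3/7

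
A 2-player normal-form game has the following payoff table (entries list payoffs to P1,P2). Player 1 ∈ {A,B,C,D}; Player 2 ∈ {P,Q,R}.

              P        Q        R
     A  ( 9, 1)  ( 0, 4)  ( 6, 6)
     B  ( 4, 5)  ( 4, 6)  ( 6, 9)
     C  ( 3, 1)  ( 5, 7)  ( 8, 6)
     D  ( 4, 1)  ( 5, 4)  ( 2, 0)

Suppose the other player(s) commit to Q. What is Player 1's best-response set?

u_1(A vs Q) = 0
u_1(B vs Q) = 4
u_1(C vs Q) = 5
u_1(D vs Q) = 5
max payoff 5 at {C,D}

argmax u_1 = {C,D}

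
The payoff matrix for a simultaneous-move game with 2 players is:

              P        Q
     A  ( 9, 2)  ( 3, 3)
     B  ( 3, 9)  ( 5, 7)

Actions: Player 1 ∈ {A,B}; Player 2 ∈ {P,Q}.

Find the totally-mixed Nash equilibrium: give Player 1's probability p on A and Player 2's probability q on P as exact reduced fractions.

(p,q) = (2/3, 1/4)

P1 indiff ⇒ q·9+(1-q)·3 = q·3+(1-q)·5 ⇒ q(6) = (1-q)(2) ⇒ q = 1/4
P2 indiff ⇒ p·2+(1-p)·9 = p·3+(1-p)·7 ⇒ p(-1) = (1-p)(-2) ⇒ p = 2/3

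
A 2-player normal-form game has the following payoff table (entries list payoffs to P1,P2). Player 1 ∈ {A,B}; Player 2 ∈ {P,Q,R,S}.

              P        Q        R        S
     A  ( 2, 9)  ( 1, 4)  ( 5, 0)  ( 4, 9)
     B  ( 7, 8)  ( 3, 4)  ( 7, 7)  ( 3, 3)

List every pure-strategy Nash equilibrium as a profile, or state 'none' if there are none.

NE set: (A,S), (B,P)

(A,P): not NE [P1→B gives 7>2]
(A,Q): not NE [P1→B gives 3>1; P2→S gives 9>4]
(A,R): not NE [P1→B gives 7>5; P2→S gives 9>0]
(A,S): NE
(B,P): NE
(B,Q): not NE [P2→P gives 8>4]
(B,R): not NE [P2→P gives 8>7]
(B,S): not NE [P1→A gives 4>3; P2→P gives 8>3]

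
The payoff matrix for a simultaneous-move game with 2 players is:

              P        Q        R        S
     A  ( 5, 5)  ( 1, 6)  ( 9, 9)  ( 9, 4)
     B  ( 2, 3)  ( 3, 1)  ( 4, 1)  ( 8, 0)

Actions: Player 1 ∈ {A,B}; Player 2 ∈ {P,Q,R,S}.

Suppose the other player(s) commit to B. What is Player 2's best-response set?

u_2(P vs B) = 3
u_2(Q vs B) = 1
u_2(R vs B) = 1
u_2(S vs B) = 0
max payoff 3 at {P}

BR_2 = {P}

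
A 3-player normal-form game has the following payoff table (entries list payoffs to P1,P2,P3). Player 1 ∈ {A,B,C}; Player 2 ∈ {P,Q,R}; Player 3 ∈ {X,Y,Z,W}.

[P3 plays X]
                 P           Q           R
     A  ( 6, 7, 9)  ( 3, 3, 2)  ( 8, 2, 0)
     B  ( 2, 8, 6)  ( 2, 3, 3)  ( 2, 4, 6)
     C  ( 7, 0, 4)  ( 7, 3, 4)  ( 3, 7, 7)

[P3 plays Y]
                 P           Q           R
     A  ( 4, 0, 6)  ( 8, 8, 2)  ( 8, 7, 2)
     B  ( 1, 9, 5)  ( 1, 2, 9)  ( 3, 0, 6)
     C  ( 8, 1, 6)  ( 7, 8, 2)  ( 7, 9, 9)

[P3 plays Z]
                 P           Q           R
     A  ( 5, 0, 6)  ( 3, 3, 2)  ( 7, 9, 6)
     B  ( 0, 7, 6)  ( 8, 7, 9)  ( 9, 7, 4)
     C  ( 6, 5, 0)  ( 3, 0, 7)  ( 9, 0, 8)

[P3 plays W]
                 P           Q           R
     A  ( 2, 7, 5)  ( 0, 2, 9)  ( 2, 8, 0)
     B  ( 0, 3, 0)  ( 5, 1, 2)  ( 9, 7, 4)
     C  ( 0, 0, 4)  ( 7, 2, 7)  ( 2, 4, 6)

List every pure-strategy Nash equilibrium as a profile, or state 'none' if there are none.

PSNE = {(B,Q,Z)}

(A,P,X): not NE [P1→C gives 7>6]
(A,P,Y): not NE [P1→C gives 8>4; P2→Q gives 8>0; P3→X gives 9>6]
(A,P,Z): not NE [P1→C gives 6>5; P2→R gives 9>0; P3→X gives 9>6]
(A,P,W): not NE [P2→R gives 8>7; P3→X gives 9>5]
(A,Q,X): not NE [P1→C gives 7>3; P2→P gives 7>3; P3→W gives 9>2]
(A,Q,Y): not NE [P3→W gives 9>2]
(A,Q,Z): not NE [P1→B gives 8>3; P2→R gives 9>3; P3→W gives 9>2]
(A,Q,W): not NE [P1→C gives 7>0; P2→R gives 8>2]
(A,R,X): not NE [P2→P gives 7>2; P3→Z gives 6>0]
(A,R,Y): not NE [P2→Q gives 8>7; P3→Z gives 6>2]
(A,R,Z): not NE [P1→C gives 9>7]
(A,R,W): not NE [P1→B gives 9>2; P3→Z gives 6>0]
(B,P,X): not NE [P1→C gives 7>2]
(B,P,Y): not NE [P1→C gives 8>1; P3→Z gives 6>5]
(B,P,Z): not NE [P1→C gives 6>0]
(B,P,W): not NE [P1→A gives 2>0; P2→R gives 7>3; P3→Z gives 6>0]
(B,Q,X): not NE [P1→C gives 7>2; P2→P gives 8>3; P3→Z gives 9>3]
(B,Q,Y): not NE [P1→A gives 8>1; P2→P gives 9>2]
(B,Q,Z): NE
(B,Q,W): not NE [P1→C gives 7>5; P2→R gives 7>1; P3→Z gives 9>2]
(B,R,X): not NE [P1→A gives 8>2; P2→P gives 8>4]
(B,R,Y): not NE [P1→A gives 8>3; P2→P gives 9>0]
(B,R,Z): not NE [P3→Y gives 6>4]
(B,R,W): not NE [P3→Y gives 6>4]
(C,P,X): not NE [P2→R gives 7>0; P3→Y gives 6>4]
(C,P,Y): not NE [P2→R gives 9>1]
(C,P,Z): not NE [P3→Y gives 6>0]
(C,P,W): not NE [P1→A gives 2>0; P2→R gives 4>0; P3→Y gives 6>4]
(C,Q,X): not NE [P2→R gives 7>3; P3→W gives 7>4]
(C,Q,Y): not NE [P1→A gives 8>7; P2→R gives 9>8; P3→W gives 7>2]
(C,Q,Z): not NE [P1→B gives 8>3; P2→P gives 5>0]
(C,Q,W): not NE [P2→R gives 4>2]
(C,R,X): not NE [P1→A gives 8>3; P3→Y gives 9>7]
(C,R,Y): not NE [P1→A gives 8>7]
(C,R,Z): not NE [P2→P gives 5>0; P3→Y gives 9>8]
(C,R,W): not NE [P1→B gives 9>2; P3→Y gives 9>6]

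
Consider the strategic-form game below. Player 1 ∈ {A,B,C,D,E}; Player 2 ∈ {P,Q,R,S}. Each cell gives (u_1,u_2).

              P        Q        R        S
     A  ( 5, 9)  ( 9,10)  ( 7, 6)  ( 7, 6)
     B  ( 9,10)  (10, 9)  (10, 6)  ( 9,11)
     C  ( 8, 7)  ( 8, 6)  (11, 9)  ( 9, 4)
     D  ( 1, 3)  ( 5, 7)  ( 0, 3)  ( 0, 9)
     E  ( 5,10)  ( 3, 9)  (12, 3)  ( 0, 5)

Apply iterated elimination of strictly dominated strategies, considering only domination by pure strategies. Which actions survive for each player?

P1 drop A (B beats it: P:9>5 Q:10>9 R:10>7 S:9>7)
P1 drop D (B beats it: P:9>1 Q:10>5 R:10>0 S:9>0)
P2 drop Q (P beats it: B:10>9 C:7>6 E:10>9)
P1→{B,C,E} P2→{P,R,S}

Remaining: P1:{B,C,E} P2:{P,R,S}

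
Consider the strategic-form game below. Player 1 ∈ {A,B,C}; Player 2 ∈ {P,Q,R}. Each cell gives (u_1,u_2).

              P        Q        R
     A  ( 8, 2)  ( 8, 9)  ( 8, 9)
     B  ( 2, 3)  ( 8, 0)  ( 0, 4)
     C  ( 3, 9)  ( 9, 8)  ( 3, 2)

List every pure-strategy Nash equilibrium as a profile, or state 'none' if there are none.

(A,P): not NE [P2→R gives 9>2]
(A,Q): not NE [P1→C gives 9>8]
(A,R): NE
(B,P): not NE [P1→A gives 8>2; P2→R gives 4>3]
(B,Q): not NE [P1→C gives 9>8; P2→R gives 4>0]
(B,R): not NE [P1→A gives 8>0]
(C,P): not NE [P1→A gives 8>3]
(C,Q): not NE [P2→P gives 9>8]
(C,R): not NE [P1→A gives 8>3; P2→P gives 9>2]

NE set: (A,R)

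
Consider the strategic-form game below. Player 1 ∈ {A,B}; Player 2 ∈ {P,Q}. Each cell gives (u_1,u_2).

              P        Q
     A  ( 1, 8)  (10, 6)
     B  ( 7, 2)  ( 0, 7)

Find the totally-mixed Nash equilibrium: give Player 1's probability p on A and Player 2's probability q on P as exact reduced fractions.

P1 mixes 5/7 on A; P2 mixes 5/8 on P

P1 indiff ⇒ q·1+(1-q)·10 = q·7+(1-q)·0 ⇒ q(-6) = (1-q)(-10) ⇒ q = 5/8
P2 indiff ⇒ p·8+(1-p)·2 = p·6+(1-p)·7 ⇒ p(2) = (1-p)(5) ⇒ p = 5/7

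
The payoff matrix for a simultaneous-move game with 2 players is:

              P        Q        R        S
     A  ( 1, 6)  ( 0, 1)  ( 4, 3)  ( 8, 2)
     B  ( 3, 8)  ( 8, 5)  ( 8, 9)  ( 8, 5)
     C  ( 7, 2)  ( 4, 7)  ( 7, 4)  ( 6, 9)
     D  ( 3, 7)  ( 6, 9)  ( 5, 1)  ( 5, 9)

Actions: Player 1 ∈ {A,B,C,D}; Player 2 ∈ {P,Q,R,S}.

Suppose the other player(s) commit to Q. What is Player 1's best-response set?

BR_1 = {B}

u_1(A vs Q) = 0
u_1(B vs Q) = 8
u_1(C vs Q) = 4
u_1(D vs Q) = 6
max payoff 8 at {B}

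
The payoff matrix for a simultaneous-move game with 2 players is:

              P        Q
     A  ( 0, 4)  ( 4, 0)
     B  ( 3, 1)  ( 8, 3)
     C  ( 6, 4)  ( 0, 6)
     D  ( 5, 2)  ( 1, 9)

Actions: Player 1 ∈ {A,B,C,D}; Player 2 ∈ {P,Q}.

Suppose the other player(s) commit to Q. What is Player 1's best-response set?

argmax u_1 = {B}

u_1(A vs Q) = 4
u_1(B vs Q) = 8
u_1(C vs Q) = 0
u_1(D vs Q) = 1
max payoff 8 at {B}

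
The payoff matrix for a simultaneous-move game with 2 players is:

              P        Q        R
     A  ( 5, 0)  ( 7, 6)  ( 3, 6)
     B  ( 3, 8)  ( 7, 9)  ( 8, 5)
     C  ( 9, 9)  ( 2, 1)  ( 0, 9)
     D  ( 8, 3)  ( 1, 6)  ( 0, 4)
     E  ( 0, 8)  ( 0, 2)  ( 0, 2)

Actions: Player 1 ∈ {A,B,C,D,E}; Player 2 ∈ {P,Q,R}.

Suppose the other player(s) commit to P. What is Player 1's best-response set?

u_1(A vs P) = 5
u_1(B vs P) = 3
u_1(C vs P) = 9
u_1(D vs P) = 8
u_1(E vs P) = 0
max payoff 9 at {C}

argmax u_1 = {C}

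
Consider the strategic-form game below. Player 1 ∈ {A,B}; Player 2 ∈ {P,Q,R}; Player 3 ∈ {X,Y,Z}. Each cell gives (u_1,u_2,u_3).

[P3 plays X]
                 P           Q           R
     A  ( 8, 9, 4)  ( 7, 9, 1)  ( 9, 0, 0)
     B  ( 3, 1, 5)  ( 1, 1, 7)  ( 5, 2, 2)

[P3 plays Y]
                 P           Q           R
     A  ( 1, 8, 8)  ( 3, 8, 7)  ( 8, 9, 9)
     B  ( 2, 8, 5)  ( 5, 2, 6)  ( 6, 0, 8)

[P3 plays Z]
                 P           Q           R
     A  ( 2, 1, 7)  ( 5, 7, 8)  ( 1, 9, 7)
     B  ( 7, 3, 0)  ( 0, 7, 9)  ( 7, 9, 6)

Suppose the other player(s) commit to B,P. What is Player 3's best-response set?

u_3(X vs B,P) = 5
u_3(Y vs B,P) = 5
u_3(Z vs B,P) = 0
max payoff 5 at {X,Y}

P3 best: {X,Y}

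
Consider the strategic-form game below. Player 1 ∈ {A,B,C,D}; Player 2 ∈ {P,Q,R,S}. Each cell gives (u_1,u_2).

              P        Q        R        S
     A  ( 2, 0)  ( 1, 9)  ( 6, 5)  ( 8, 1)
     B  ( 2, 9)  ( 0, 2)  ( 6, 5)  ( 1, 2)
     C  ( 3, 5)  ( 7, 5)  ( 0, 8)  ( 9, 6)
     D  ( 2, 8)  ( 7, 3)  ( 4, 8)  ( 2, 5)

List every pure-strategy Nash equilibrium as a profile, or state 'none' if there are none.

(A,P): not NE [P1→C gives 3>2; P2→Q gives 9>0]
(A,Q): not NE [P1→D gives 7>1]
(A,R): not NE [P2→Q gives 9>5]
(A,S): not NE [P1→C gives 9>8; P2→Q gives 9>1]
(B,P): not NE [P1→C gives 3>2]
(B,Q): not NE [P1→D gives 7>0; P2→P gives 9>2]
(B,R): not NE [P2→P gives 9>5]
(B,S): not NE [P1→C gives 9>1; P2→P gives 9>2]
(C,P): not NE [P2→R gives 8>5]
(C,Q): not NE [P2→R gives 8>5]
(C,R): not NE [P1→B gives 6>0]
(C,S): not NE [P2→R gives 8>6]
(D,P): not NE [P1→C gives 3>2]
(D,Q): not NE [P2→R gives 8>3]
(D,R): not NE [P1→B gives 6>4]
(D,S): not NE [P1→C gives 9>2; P2→R gives 8>5]

No pure NE.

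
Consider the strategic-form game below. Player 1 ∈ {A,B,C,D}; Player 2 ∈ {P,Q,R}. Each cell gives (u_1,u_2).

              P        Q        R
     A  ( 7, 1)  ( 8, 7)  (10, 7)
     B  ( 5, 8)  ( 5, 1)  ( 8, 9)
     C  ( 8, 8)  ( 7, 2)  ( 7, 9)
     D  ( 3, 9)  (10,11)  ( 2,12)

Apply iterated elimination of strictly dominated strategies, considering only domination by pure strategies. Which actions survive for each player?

Remaining: P1:{A,D} P2:{Q,R}

P1 drop B (A beats it: P:7>5 Q:8>5 R:10>8)
P2 drop P (R beats it: A:7>1 C:9>8 D:12>9)
P1 drop C (A beats it: Q:8>7 R:10>7)
P1→{A,D} P2→{Q,R}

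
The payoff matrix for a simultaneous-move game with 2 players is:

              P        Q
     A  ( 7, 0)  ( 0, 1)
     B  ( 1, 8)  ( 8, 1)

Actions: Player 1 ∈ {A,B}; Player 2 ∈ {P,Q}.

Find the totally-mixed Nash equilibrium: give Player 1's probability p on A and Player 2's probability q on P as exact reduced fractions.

P1 indiff ⇒ q·7+(1-q)·0 = q·1+(1-q)·8 ⇒ q(6) = (1-q)(8) ⇒ q = 4/7
P2 indiff ⇒ p·0+(1-p)·8 = p·1+(1-p)·1 ⇒ p(-1) = (1-p)(-7) ⇒ p = 7/8

P1 mixes 7/8 on A; P2 mixes 4/7 on P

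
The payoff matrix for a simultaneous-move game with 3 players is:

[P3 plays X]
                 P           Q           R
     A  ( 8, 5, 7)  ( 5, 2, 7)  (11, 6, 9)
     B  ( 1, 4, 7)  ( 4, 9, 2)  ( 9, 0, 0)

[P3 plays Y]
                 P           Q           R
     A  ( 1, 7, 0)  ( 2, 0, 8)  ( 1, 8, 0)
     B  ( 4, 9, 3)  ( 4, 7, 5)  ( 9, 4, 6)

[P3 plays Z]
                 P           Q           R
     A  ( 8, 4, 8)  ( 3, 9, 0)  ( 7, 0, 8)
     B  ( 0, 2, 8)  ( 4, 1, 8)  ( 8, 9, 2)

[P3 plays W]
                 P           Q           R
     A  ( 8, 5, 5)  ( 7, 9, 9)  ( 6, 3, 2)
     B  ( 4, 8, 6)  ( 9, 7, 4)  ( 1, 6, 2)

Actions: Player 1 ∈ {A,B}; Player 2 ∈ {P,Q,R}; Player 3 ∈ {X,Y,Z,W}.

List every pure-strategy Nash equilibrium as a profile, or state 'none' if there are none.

(A,P,X): not NE [P2→R gives 6>5; P3→Z gives 8>7]
(A,P,Y): not NE [P1→B gives 4>1; P2→R gives 8>7; P3→Z gives 8>0]
(A,P,Z): not NE [P2→Q gives 9>4]
(A,P,W): not NE [P2→Q gives 9>5; P3→Z gives 8>5]
(A,Q,X): not NE [P2→R gives 6>2; P3→W gives 9>7]
(A,Q,Y): not NE [P1→B gives 4>2; P2→R gives 8>0; P3→W gives 9>8]
(A,Q,Z): not NE [P1→B gives 4>3; P3→W gives 9>0]
(A,Q,W): not NE [P1→B gives 9>7]
(A,R,X): NE
(A,R,Y): not NE [P1→B gives 9>1; P3→X gives 9>0]
(A,R,Z): not NE [P1→B gives 8>7; P2→Q gives 9>0; P3→X gives 9>8]
(A,R,W): not NE [P2→Q gives 9>3; P3→X gives 9>2]
(B,P,X): not NE [P1→A gives 8>1; P2→Q gives 9>4; P3→Z gives 8>7]
(B,P,Y): not NE [P3→Z gives 8>3]
(B,P,Z): not NE [P1→A gives 8>0; P2→R gives 9>2]
(B,P,W): not NE [P1→A gives 8>4; P3→Z gives 8>6]
(B,Q,X): not NE [P1→A gives 5>4; P3→Z gives 8>2]
(B,Q,Y): not NE [P2→P gives 9>7; P3→Z gives 8>5]
(B,Q,Z): not NE [P2→R gives 9>1]
(B,Q,W): not NE [P2→P gives 8>7; P3→Z gives 8>4]
(B,R,X): not NE [P1→A gives 11>9; P2→Q gives 9>0; P3→Y gives 6>0]
(B,R,Y): not NE [P2→P gives 9>4]
(B,R,Z): not NE [P3→Y gives 6>2]
(B,R,W): not NE [P1→A gives 6>1; P2→P gives 8>6; P3→Y gives 6>2]

Nash profiles: (A,R,X)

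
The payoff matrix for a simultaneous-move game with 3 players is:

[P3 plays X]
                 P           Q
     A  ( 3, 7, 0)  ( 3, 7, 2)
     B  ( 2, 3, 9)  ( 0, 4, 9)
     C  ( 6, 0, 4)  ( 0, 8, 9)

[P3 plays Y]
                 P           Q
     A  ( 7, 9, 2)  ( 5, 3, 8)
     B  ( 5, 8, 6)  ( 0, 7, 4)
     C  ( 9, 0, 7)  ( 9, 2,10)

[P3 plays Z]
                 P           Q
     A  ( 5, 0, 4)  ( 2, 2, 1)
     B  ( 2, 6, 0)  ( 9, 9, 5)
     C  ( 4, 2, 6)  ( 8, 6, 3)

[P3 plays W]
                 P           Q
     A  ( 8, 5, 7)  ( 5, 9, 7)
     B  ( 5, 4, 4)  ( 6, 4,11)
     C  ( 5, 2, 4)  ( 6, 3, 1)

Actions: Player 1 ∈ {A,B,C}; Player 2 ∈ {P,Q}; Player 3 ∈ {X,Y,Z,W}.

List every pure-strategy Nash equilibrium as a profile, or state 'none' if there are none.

(A,P,X): not NE [P1→C gives 6>3; P3→W gives 7>0]
(A,P,Y): not NE [P1→C gives 9>7; P3→W gives 7>2]
(A,P,Z): not NE [P2→Q gives 2>0; P3→W gives 7>4]
(A,P,W): not NE [P2→Q gives 9>5]
(A,Q,X): not NE [P3→Y gives 8>2]
(A,Q,Y): not NE [P1→C gives 9>5; P2→P gives 9>3]
(A,Q,Z): not NE [P1→B gives 9>2; P3→Y gives 8>1]
(A,Q,W): not NE [P1→C gives 6>5; P3→Y gives 8>7]
(B,P,X): not NE [P1→C gives 6>2; P2→Q gives 4>3]
(B,P,Y): not NE [P1→C gives 9>5; P3→X gives 9>6]
(B,P,Z): not NE [P1→A gives 5>2; P2→Q gives 9>6; P3→X gives 9>0]
(B,P,W): not NE [P1→A gives 8>5; P3→X gives 9>4]
(B,Q,X): not NE [P1→A gives 3>0; P3→W gives 11>9]
(B,Q,Y): not NE [P1→C gives 9>0; P2→P gives 8>7; P3→W gives 11>4]
(B,Q,Z): not NE [P3→W gives 11>5]
(B,Q,W): NE
(C,P,X): not NE [P2→Q gives 8>0; P3→Y gives 7>4]
(C,P,Y): not NE [P2→Q gives 2>0]
(C,P,Z): not NE [P1→A gives 5>4; P2→Q gives 6>2; P3→Y gives 7>6]
(C,P,W): not NE [P1→A gives 8>5; P2→Q gives 3>2; P3→Y gives 7>4]
(C,Q,X): not NE [P1→A gives 3>0; P3→Y gives 10>9]
(C,Q,Y): NE
(C,Q,Z): not NE [P1→B gives 9>8; P3→Y gives 10>3]
(C,Q,W): not NE [P3→Y gives 10>1]

PSNE = {(B,Q,W), (C,Q,Y)}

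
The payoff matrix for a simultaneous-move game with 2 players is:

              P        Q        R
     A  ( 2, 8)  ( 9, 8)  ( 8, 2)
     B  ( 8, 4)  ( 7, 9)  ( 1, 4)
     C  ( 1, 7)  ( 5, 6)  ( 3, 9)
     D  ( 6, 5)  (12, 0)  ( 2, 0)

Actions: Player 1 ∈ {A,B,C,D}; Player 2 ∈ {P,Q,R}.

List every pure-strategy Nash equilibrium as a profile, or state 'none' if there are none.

(A,P): not NE [P1→B gives 8>2]
(A,Q): not NE [P1→D gives 12>9]
(A,R): not NE [P2→Q gives 8>2]
(B,P): not NE [P2→Q gives 9>4]
(B,Q): not NE [P1→D gives 12>7]
(B,R): not NE [P1→A gives 8>1; P2→Q gives 9>4]
(C,P): not NE [P1→B gives 8>1; P2→R gives 9>7]
(C,Q): not NE [P1→D gives 12>5; P2→R gives 9>6]
(C,R): not NE [P1→A gives 8>3]
(D,P): not NE [P1→B gives 8>6]
(D,Q): not NE [P2→P gives 5>0]
(D,R): not NE [P1→A gives 8>2; P2→P gives 5>0]

Equilibria: none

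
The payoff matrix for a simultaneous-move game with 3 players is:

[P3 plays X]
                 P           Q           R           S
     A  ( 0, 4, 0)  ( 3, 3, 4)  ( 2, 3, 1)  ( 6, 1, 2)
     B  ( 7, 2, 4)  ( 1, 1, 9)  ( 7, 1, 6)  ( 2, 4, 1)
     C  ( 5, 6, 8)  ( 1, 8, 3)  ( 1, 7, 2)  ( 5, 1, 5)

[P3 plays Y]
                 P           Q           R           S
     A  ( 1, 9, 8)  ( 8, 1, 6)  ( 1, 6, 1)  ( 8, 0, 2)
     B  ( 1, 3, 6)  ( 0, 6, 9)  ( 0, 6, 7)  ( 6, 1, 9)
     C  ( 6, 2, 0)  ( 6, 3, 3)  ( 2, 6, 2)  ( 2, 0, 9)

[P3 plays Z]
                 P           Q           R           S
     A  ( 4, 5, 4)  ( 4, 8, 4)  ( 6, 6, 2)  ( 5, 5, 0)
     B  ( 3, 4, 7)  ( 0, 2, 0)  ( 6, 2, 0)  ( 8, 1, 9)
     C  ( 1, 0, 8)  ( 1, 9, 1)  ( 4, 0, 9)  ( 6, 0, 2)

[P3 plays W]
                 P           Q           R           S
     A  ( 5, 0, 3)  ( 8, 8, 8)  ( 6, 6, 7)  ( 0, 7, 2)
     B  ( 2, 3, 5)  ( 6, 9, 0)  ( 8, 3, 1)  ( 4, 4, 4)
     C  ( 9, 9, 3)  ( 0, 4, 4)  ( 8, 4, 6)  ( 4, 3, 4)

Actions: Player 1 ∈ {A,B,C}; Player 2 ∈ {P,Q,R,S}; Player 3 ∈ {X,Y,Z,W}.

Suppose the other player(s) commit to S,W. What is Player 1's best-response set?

u_1(A vs S,W) = 0
u_1(B vs S,W) = 4
u_1(C vs S,W) = 4
max payoff 4 at {B,C}

argmax u_1 = {B,C}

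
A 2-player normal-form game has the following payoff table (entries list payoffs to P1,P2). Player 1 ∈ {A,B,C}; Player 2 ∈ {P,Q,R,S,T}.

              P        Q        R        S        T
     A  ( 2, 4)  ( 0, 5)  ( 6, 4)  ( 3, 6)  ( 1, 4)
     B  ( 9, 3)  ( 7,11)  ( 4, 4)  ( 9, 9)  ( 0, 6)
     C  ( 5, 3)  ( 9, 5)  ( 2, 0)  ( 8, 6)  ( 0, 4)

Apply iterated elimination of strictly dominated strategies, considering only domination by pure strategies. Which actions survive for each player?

IESDS → P1:{B,C} P2:{Q,S}

P2 drop P (Q beats it: A:5>4 B:11>3 C:5>3)
P2 drop R (Q beats it: A:5>4 B:11>4 C:5>0)
P2 drop T (Q beats it: A:5>4 B:11>6 C:5>4)
P1 drop A (B beats it: Q:7>0 S:9>3)
P1→{B,C} P2→{Q,S}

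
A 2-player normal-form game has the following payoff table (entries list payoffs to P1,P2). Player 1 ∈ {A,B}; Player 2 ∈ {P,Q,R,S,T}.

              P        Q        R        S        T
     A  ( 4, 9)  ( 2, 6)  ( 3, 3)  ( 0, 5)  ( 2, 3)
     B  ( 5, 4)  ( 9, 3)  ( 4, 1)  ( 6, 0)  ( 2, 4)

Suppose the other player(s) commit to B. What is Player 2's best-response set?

u_2(P vs B) = 4
u_2(Q vs B) = 3
u_2(R vs B) = 1
u_2(S vs B) = 0
u_2(T vs B) = 4
max payoff 4 at {P,T}

argmax u_2 = {P,T}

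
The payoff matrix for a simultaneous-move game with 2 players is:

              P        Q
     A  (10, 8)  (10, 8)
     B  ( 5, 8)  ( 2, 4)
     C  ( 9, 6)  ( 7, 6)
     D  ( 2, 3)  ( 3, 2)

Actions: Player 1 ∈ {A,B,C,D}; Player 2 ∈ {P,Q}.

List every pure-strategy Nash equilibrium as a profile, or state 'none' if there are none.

(A,P): NE
(A,Q): NE
(B,P): not NE [P1→A gives 10>5]
(B,Q): not NE [P1→A gives 10>2; P2→P gives 8>4]
(C,P): not NE [P1→A gives 10>9]
(C,Q): not NE [P1→A gives 10>7]
(D,P): not NE [P1→A gives 10>2]
(D,Q): not NE [P1→A gives 10>3; P2→P gives 3>2]

NE set: (A,P), (A,Q)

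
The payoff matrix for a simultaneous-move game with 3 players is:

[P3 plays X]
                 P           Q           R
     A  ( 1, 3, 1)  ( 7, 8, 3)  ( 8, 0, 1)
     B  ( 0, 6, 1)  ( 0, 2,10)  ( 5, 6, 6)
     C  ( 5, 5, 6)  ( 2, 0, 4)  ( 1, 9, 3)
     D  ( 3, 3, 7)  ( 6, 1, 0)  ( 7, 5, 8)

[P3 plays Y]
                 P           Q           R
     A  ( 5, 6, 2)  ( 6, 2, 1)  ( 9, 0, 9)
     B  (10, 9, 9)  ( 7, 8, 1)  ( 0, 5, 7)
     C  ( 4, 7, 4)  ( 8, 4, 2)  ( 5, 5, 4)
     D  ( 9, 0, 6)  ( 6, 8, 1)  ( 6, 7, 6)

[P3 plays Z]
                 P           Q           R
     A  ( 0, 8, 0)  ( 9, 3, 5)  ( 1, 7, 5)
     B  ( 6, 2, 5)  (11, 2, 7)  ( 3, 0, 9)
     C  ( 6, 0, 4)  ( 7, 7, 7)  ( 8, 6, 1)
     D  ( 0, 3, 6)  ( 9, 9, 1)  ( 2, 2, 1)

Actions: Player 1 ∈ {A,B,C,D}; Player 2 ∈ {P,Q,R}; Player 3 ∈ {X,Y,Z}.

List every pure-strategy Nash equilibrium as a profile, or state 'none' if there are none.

(A,P,X): not NE [P1→C gives 5>1; P2→Q gives 8>3; P3→Y gives 2>1]
(A,P,Y): not NE [P1→B gives 10>5]
(A,P,Z): not NE [P1→C gives 6>0; P3→Y gives 2>0]
(A,Q,X): not NE [P3→Z gives 5>3]
(A,Q,Y): not NE [P1→C gives 8>6; P2→P gives 6>2; P3→Z gives 5>1]
(A,Q,Z): not NE [P1→B gives 11>9; P2→P gives 8>3]
(A,R,X): not NE [P2→Q gives 8>0; P3→Y gives 9>1]
(A,R,Y): not NE [P2→P gives 6>0]
(A,R,Z): not NE [P1→C gives 8>1; P2→P gives 8>7; P3→Y gives 9>5]
(B,P,X): not NE [P1→C gives 5>0; P3→Y gives 9>1]
(B,P,Y): NE
(B,P,Z): not NE [P3→Y gives 9>5]
(B,Q,X): not NE [P1→A gives 7>0; P2→R gives 6>2]
(B,Q,Y): not NE [P1→C gives 8>7; P2→P gives 9>8; P3→X gives 10>1]
(B,Q,Z): not NE [P3→X gives 10>7]
(B,R,X): not NE [P1→A gives 8>5; P3→Z gives 9>6]
(B,R,Y): not NE [P1→A gives 9>0; P2→P gives 9>5; P3→Z gives 9>7]
(B,R,Z): not NE [P1→C gives 8>3; P2→Q gives 2>0]
(C,P,X): not NE [P2→R gives 9>5]
(C,P,Y): not NE [P1→B gives 10>4; P3→X gives 6>4]
(C,P,Z): not NE [P2→Q gives 7>0; P3→X gives 6>4]
(C,Q,X): not NE [P1→A gives 7>2; P2→R gives 9>0; P3→Z gives 7>4]
(C,Q,Y): not NE [P2→P gives 7>4; P3→Z gives 7>2]
(C,Q,Z): not NE [P1→B gives 11>7]
(C,R,X): not NE [P1→A gives 8>1; P3→Y gives 4>3]
(C,R,Y): not NE [P1→A gives 9>5; P2→P gives 7>5]
(C,R,Z): not NE [P2→Q gives 7>6; P3→Y gives 4>1]
(D,P,X): not NE [P1→C gives 5>3; P2→R gives 5>3]
(D,P,Y): not NE [P1→B gives 10>9; P2→Q gives 8>0; P3→X gives 7>6]
(D,P,Z): not NE [P1→C gives 6>0; P2→Q gives 9>3; P3→X gives 7>6]
(D,Q,X): not NE [P1→A gives 7>6; P2→R gives 5>1; P3→Z gives 1>0]
(D,Q,Y): not NE [P1→C gives 8>6]
(D,Q,Z): not NE [P1→B gives 11>9]
(D,R,X): not NE [P1→A gives 8>7]
(D,R,Y): not NE [P1→A gives 9>6; P2→Q gives 8>7; P3→X gives 8>6]
(D,R,Z): not NE [P1→C gives 8>2; P2→Q gives 9>2; P3→X gives 8>1]

PSNE = {(B,P,Y)}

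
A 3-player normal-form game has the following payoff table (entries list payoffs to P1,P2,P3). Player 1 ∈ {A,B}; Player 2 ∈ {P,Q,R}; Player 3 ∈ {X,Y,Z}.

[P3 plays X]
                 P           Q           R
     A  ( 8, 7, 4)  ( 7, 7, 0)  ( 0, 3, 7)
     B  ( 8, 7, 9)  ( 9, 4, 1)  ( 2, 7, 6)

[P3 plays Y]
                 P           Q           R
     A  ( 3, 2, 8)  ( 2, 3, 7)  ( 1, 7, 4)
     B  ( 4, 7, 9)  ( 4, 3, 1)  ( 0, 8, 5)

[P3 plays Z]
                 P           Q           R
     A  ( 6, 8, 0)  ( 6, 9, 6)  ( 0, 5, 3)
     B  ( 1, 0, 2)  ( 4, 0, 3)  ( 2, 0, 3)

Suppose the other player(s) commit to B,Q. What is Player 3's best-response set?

BR_3 = {Z}

u_3(X vs B,Q) = 1
u_3(Y vs B,Q) = 1
u_3(Z vs B,Q) = 3
max payoff 3 at {Z}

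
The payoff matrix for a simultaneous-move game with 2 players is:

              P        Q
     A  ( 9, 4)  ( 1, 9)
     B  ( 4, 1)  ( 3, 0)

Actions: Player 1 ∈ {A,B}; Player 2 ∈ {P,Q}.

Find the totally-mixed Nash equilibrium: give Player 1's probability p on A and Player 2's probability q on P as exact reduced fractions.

P1 indiff ⇒ q·9+(1-q)·1 = q·4+(1-q)·3 ⇒ q(5) = (1-q)(2) ⇒ q = 2/7
P2 indiff ⇒ p·4+(1-p)·1 = p·9+(1-p)·0 ⇒ p(-5) = (1-p)(-1) ⇒ p = 1/6

p=1/6, q=2/7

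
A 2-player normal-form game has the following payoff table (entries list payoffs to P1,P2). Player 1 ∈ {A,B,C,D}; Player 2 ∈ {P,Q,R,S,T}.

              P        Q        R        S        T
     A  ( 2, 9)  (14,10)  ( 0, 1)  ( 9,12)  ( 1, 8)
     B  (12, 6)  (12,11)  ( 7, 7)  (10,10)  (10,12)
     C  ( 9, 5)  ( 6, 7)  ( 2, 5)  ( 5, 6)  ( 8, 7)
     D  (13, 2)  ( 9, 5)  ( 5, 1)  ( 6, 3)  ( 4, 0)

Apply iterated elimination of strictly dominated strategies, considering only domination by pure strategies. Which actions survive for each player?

Remaining: P1:{A,B} P2:{Q,S,T}

P1 drop C (B beats it: P:12>9 Q:12>6 R:7>2 S:10>5 T:10>8)
P2 drop P (Q beats it: A:10>9 B:11>6 D:5>2)
P1 drop D (B beats it: Q:12>9 R:7>5 S:10>6 T:10>4)
P2 drop R (Q beats it: A:10>1 B:11>7)
P1→{A,B} P2→{Q,S,T}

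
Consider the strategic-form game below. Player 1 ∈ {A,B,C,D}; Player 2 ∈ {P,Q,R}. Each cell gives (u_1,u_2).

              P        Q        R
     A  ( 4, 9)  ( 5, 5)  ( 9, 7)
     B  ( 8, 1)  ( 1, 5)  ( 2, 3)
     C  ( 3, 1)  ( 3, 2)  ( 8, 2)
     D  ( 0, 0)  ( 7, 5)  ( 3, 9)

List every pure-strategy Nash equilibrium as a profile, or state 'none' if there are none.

(A,P): not NE [P1→B gives 8>4]
(A,Q): not NE [P1→D gives 7>5; P2→P gives 9>5]
(A,R): not NE [P2→P gives 9>7]
(B,P): not NE [P2→Q gives 5>1]
(B,Q): not NE [P1→D gives 7>1]
(B,R): not NE [P1→A gives 9>2; P2→Q gives 5>3]
(C,P): not NE [P1→B gives 8>3; P2→R gives 2>1]
(C,Q): not NE [P1→D gives 7>3]
(C,R): not NE [P1→A gives 9>8]
(D,P): not NE [P1→B gives 8>0; P2→R gives 9>0]
(D,Q): not NE [P2→R gives 9>5]
(D,R): not NE [P1→A gives 9>3]

PSNE: ∅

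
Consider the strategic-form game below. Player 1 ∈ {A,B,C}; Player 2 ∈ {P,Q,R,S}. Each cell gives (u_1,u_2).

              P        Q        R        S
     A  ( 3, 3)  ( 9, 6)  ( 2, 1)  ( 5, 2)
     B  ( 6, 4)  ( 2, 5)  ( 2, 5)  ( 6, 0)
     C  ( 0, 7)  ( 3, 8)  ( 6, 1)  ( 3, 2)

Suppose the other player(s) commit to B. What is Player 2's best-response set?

P2 best: {Q,R}

u_2(P vs B) = 4
u_2(Q vs B) = 5
u_2(R vs B) = 5
u_2(S vs B) = 0
max payoff 5 at {Q,R}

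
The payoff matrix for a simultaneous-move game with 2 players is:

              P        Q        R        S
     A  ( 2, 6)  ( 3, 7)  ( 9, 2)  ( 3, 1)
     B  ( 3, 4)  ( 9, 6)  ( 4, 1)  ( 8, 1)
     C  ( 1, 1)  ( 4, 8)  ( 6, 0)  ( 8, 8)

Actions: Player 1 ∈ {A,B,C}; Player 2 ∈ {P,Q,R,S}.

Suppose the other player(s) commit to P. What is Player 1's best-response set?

u_1(A vs P) = 2
u_1(B vs P) = 3
u_1(C vs P) = 1
max payoff 3 at {B}

BR_1 = {B}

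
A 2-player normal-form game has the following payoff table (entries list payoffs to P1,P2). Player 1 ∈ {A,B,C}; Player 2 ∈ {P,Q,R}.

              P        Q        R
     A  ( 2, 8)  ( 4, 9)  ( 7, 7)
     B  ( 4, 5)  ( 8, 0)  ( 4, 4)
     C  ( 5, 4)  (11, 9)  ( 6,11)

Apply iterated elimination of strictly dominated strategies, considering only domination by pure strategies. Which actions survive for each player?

Survivors P1:{A,C} P2:{Q,R}

P1 drop B (C beats it: P:5>4 Q:11>8 R:6>4)
P2 drop P (Q beats it: A:9>8 C:9>4)
P1→{A,C} P2→{Q,R}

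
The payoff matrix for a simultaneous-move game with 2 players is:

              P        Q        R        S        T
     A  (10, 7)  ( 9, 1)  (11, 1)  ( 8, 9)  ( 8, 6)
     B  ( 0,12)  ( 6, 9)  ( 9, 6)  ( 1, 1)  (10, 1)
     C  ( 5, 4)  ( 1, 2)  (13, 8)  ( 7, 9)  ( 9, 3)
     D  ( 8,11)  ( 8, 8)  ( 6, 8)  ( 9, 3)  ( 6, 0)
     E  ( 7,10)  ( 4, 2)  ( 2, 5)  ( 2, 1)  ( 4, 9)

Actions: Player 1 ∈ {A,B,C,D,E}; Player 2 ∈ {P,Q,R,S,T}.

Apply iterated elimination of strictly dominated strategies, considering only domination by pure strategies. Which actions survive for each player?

P1 drop E (A beats it: P:10>7 Q:9>4 R:11>2 S:8>2 T:8>4)
P2 drop Q (P beats it: A:7>1 B:12>9 C:4>2 D:11>8)
P2 drop T (P beats it: A:7>6 B:12>1 C:4>3 D:11>0)
P1 drop B (A beats it: P:10>0 R:11>9 S:8>1)
P1→{A,C,D} P2→{P,R,S}

Remaining: P1:{A,C,D} P2:{P,R,S}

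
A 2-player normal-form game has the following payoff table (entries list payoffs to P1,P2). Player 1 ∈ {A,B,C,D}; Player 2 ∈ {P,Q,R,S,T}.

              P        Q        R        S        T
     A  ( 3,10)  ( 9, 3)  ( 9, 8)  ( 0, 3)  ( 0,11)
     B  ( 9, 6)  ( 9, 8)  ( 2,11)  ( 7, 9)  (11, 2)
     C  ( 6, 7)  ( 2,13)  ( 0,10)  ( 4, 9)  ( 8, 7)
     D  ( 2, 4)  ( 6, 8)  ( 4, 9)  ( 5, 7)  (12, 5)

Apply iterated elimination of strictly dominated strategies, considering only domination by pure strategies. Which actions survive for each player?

P1 drop C (B beats it: P:9>6 Q:9>2 R:2>0 S:7>4 T:11>8)
P2 drop Q (R beats it: A:8>3 B:11>8 D:9>8)
P2 drop S (R beats it: A:8>3 B:11>9 D:9>7)
P1→{A,B,D} P2→{P,R,T}

Remaining: P1:{A,B,D} P2:{P,R,T}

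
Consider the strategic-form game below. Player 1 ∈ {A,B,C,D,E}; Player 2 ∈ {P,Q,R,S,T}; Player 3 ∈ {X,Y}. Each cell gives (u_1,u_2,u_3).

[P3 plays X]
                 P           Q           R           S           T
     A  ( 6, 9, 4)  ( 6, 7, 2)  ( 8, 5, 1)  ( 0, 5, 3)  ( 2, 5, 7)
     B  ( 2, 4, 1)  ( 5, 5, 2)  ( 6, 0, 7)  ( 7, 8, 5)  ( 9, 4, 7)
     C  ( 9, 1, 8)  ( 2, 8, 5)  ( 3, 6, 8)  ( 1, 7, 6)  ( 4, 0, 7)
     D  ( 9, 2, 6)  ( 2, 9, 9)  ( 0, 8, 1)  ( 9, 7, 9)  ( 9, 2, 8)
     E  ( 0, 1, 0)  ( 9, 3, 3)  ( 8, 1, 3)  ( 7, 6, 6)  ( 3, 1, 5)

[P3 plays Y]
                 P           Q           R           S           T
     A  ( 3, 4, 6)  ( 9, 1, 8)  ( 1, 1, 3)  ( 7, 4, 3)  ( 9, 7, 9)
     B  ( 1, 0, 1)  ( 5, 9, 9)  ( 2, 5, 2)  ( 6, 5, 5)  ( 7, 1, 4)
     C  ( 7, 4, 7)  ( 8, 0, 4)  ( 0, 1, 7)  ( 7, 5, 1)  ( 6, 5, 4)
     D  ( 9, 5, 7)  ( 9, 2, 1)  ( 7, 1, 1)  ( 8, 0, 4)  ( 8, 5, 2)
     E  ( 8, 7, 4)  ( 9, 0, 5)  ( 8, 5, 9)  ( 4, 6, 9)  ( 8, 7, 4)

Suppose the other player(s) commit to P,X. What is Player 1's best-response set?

u_1(A vs P,X) = 6
u_1(B vs P,X) = 2
u_1(C vs P,X) = 9
u_1(D vs P,X) = 9
u_1(E vs P,X) = 0
max payoff 9 at {C,D}

P1 best: {C,D}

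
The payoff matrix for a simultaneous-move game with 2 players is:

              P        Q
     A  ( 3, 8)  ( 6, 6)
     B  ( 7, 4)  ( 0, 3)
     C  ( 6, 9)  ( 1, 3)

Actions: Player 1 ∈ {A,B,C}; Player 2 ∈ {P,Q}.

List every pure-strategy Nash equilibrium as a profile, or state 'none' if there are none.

NE set: (B,P)

(A,P): not NE [P1→B gives 7>3]
(A,Q): not NE [P2→P gives 8>6]
(B,P): NE
(B,Q): not NE [P1→A gives 6>0; P2→P gives 4>3]
(C,P): not NE [P1→B gives 7>6]
(C,Q): not NE [P1→A gives 6>1; P2→P gives 9>3]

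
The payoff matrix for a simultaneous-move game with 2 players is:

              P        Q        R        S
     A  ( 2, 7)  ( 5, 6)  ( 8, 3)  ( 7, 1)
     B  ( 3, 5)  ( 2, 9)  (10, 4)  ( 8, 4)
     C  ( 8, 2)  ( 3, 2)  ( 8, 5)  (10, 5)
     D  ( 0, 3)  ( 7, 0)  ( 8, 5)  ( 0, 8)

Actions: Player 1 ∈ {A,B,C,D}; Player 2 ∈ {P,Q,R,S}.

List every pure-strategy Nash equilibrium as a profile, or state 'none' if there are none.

(A,P): not NE [P1→C gives 8>2]
(A,Q): not NE [P1→D gives 7>5; P2→P gives 7>6]
(A,R): not NE [P1→B gives 10>8; P2→P gives 7>3]
(A,S): not NE [P1→C gives 10>7; P2→P gives 7>1]
(B,P): not NE [P1→C gives 8>3; P2→Q gives 9>5]
(B,Q): not NE [P1→D gives 7>2]
(B,R): not NE [P2→Q gives 9>4]
(B,S): not NE [P1→C gives 10>8; P2→Q gives 9>4]
(C,P): not NE [P2→S gives 5>2]
(C,Q): not NE [P1→D gives 7>3; P2→S gives 5>2]
(C,R): not NE [P1→B gives 10>8]
(C,S): NE
(D,P): not NE [P1→C gives 8>0; P2→S gives 8>3]
(D,Q): not NE [P2→S gives 8>0]
(D,R): not NE [P1→B gives 10>8; P2→S gives 8>5]
(D,S): not NE [P1→C gives 10>0]

Nash profiles: (C,S)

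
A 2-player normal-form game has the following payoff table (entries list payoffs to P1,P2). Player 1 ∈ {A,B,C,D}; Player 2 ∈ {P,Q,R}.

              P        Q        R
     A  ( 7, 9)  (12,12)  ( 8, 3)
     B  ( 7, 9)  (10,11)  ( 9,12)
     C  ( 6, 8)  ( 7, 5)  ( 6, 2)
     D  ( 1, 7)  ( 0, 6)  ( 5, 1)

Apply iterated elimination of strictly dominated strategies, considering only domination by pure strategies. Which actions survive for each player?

Remaining: P1:{A,B} P2:{Q,R}

P1 drop C (A beats it: P:7>6 Q:12>7 R:8>6)
P1 drop D (A beats it: P:7>1 Q:12>0 R:8>5)
P2 drop P (Q beats it: A:12>9 B:11>9)
P1→{A,B} P2→{Q,R}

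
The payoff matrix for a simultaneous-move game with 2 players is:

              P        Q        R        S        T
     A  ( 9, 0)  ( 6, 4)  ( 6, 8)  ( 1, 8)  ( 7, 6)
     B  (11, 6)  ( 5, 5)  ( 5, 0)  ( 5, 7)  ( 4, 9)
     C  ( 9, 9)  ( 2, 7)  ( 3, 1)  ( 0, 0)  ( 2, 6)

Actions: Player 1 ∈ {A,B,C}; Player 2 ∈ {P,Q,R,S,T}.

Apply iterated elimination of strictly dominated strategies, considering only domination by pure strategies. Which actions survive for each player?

P1 drop C (B beats it: P:11>9 Q:5>2 R:5>3 S:5>0 T:4>2)
P2 drop P (S beats it: A:8>0 B:7>6)
P2 drop Q (S beats it: A:8>4 B:7>5)
P1→{A,B} P2→{R,S,T}

IESDS → P1:{A,B} P2:{R,S,T}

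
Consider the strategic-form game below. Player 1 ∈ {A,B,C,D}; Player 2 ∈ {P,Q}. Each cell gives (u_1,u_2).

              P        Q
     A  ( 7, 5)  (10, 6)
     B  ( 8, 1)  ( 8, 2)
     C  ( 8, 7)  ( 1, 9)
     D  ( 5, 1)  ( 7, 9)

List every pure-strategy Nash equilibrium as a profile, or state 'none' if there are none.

(A,P): not NE [P1→C gives 8>7; P2→Q gives 6>5]
(A,Q): NE
(B,P): not NE [P2→Q gives 2>1]
(B,Q): not NE [P1→A gives 10>8]
(C,P): not NE [P2→Q gives 9>7]
(C,Q): not NE [P1→A gives 10>1]
(D,P): not NE [P1→C gives 8>5; P2→Q gives 9>1]
(D,Q): not NE [P1→A gives 10>7]

NE set: (A,Q)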